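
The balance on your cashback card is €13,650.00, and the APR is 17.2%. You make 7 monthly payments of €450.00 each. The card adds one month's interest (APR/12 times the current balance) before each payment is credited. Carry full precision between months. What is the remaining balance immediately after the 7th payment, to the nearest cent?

Monthly rate r = 17.2%/12 = 1.43333% = 0.0143333.
Each month: B ← B·(1+r) − €450.00.
Month 1: interest €195.65; balance after payment €13,395.65.
Month 2: interest €192.00; balance after payment €13,137.65.
Month 3: interest €188.31; balance after payment €12,875.96.
Month 4: interest €184.56; balance after payment €12,610.52.
Month 5: interest €180.75; balance after payment €12,341.27.
Month 6: interest €176.89; balance after payment €12,068.16.
Month 7: interest €172.98; balance after payment €11,791.14.

€11,791.14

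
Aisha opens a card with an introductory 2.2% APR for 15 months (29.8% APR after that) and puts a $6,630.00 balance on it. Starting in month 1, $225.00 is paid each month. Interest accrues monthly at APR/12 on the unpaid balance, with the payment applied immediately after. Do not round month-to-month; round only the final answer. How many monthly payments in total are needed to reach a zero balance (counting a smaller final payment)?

Promo months 1–15 at r₀ = 2.2%/12 = 0.00183333; months 16+ at r₁ = 29.8%/12 = 0.0248333.
After month 15: iterate B ← B·(1+r₀) − $225.00 for 15 months → $3,396.03.
Then at r₁ with $225.00/mo: n₂ = −ln(1 − r₁·B/P)/ln(1+r₁) ≈ 19.15 → 20 more payments.

35 months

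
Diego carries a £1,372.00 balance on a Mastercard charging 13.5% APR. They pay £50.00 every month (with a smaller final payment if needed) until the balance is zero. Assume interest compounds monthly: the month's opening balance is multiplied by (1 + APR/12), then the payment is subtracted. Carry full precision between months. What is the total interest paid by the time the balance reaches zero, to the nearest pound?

£278

Monthly rate r = 13.5%/12 = 1.125% = 0.01125.
Payoff takes n = ⌈−ln(1 − rB₀/P)/ln(1+r)⌉ = ⌈33.000⌉ = 34 payments; the last is £0.02.
Total paid = 33·£50.00 + £0.02 = £1,650.02.
Total interest = total paid − principal = £1,650.02 − £1,372.00 = £278.02.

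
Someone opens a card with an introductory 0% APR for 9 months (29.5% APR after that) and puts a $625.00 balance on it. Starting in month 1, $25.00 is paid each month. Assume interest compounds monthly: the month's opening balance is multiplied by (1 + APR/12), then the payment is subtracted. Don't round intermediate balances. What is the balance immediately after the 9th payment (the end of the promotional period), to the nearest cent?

Promo months 1–9 at r₀ = 0%/12 = 0; months 10+ at r₁ = 29.5%/12 = 0.0245833.
After month 9 (no interest yet): B = $625.00 − 9·$25.00 = $400.00.

$400.00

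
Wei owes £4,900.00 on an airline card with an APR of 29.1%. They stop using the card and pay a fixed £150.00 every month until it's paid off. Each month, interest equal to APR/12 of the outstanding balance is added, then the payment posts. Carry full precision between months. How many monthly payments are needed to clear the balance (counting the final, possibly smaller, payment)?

Monthly rate r = 29.1%/12 = 2.425% = 0.02425.
Recurrence: B ← B·(1+r) − £150.00.
Month 1: interest £118.83; balance after payment £4,868.82.
Month 2: interest £118.07; balance after payment £4,836.89.
Closed form: n = −ln(1 − rB₀/P)/ln(1+r) = −ln(0.20783)/ln(1.02425) ≈ 65.567, so the balance reaches zero during payment 66.

66 months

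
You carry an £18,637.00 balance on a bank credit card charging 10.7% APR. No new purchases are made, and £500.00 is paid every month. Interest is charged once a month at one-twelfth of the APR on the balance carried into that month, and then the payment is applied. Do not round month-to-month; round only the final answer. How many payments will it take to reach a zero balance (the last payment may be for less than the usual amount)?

46 payments

Monthly rate r = 10.7%/12 = 0.891667% = 0.00891667.
Recurrence: B ← B·(1+r) − £500.00.
Month 1: interest £166.18; balance after payment £18,303.18.
Month 2: interest £163.20; balance after payment £17,966.38.
Closed form: n = −ln(1 − rB₀/P)/ln(1+r) = −ln(0.66764)/ln(1.00892) ≈ 45.511, so the balance reaches zero during payment 46.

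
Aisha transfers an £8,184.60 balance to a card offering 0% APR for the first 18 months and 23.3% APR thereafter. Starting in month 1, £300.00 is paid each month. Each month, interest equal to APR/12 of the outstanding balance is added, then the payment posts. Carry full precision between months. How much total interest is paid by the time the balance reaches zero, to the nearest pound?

£316

Promo months 1–18 at r₀ = 0%/12 = 0; months 19+ at r₁ = 23.3%/12 = 0.0194167.
After month 18 (no interest yet): B = £8,184.60 − 18·£300.00 = £2,784.60.
Then at r₁ with £300.00/mo: n₂ = −ln(1 − r₁·B/P)/ln(1+r₁) ≈ 10.33 → 11 more payments.
Total paid = 28·£300.00 + £100.80 = £8,500.80; interest = £8,500.80 − £8,184.60 = £316.20.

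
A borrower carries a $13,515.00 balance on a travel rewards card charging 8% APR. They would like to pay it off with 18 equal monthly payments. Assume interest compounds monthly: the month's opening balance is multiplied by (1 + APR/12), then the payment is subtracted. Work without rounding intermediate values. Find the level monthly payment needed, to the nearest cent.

Monthly rate r = 8%/12 = 0.666667% = 0.00666667.
Level-payment amortization: P = B₀·r / (1 − (1+r)^(−n)) = 13515.00·0.00666667 / (1 − 1.00667^(−18)).
Denominator 1 − (1+r)^(−18) = 0.112726294.
P = 90.1 / 0.112726294 ≈ 799.28.

$799.28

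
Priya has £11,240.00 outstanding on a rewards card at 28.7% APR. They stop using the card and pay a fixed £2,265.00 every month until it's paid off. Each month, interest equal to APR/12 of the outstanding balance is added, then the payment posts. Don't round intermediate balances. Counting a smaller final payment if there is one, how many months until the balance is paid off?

Monthly rate r = 28.7%/12 = 2.39167% = 0.0239167.
Recurrence: B ← B·(1+r) − £2,265.00.
Month 1: interest £268.82; balance after payment £9,243.82.
Month 2: interest £221.08; balance after payment £7,199.90.
Month 3: interest £172.20; balance after payment £5,107.10.
Month 4: interest £122.14; balance after payment £2,964.25.
Month 5: interest £70.89; balance after payment £770.14.
Month 6: interest £18.42; balance after payment £0.00.

6 months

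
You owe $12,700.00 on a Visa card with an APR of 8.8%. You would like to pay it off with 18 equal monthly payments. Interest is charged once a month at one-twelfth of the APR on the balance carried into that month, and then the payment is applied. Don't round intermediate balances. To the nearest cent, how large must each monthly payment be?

$755.73

Monthly rate r = 8.8%/12 = 0.733333% = 0.00733333.
Level-payment amortization: P = B₀·r / (1 − (1+r)^(−n)) = 12700.00·0.00733333 / (1 − 1.00733^(−18)).
Denominator 1 − (1+r)^(−18) = 0.123236816.
P = 93.1333 / 0.123236816 ≈ 755.73.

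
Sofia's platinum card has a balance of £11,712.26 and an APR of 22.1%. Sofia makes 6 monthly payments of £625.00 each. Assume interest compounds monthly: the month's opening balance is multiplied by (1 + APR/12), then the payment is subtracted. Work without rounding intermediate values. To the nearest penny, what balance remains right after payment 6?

£9,140.58

Monthly rate r = 22.1%/12 = 1.84167% = 0.0184167.
Each month: B ← B·(1+r) − £625.00.
Month 1: interest £215.70; balance after payment £11,302.96.
Month 2: interest £208.16; balance after payment £10,886.12.
Month 3: interest £200.49; balance after payment £10,461.61.
Month 4: interest £192.67; balance after payment £10,029.28.
Month 5: interest £184.71; balance after payment £9,588.98.
Month 6: interest £176.60; balance after payment £9,140.58.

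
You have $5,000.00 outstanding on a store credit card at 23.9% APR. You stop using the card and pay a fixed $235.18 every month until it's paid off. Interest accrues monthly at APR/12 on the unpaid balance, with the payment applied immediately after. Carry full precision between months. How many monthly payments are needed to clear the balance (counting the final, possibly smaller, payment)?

28 months

Monthly rate r = 23.9%/12 = 1.99167% = 0.0199167.
Recurrence: B ← B·(1+r) − $235.18.
Month 1: interest $99.58; balance after payment $4,864.40.
Month 2: interest $96.88; balance after payment $4,726.11.
Closed form: n = −ln(1 − rB₀/P)/ln(1+r) = −ln(0.57657)/ln(1.01992) ≈ 27.923, so the balance reaches zero during payment 28.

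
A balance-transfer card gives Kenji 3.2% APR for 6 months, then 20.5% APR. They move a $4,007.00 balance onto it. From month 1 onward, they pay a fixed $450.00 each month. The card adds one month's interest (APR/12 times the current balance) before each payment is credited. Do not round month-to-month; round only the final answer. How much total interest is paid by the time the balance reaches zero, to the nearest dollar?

Promo months 1–6 at r₀ = 3.2%/12 = 0.00266667; months 7+ at r₁ = 20.5%/12 = 0.0170833.
After month 6: iterate B ← B·(1+r₀) − $450.00 for 6 months → $1,353.48.
Then at r₁ with $450.00/mo: n₂ = −ln(1 − r₁·B/P)/ln(1+r₁) ≈ 3.11 → 4 more payments.
Total paid = 9·$450.00 + $51.71 = $4,101.71; interest = $4,101.71 − $4,007.00 = $94.71.

$95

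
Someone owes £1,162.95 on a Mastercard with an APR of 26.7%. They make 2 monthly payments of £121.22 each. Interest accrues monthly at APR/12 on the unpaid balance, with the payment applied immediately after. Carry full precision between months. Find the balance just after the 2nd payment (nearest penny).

£970.14

Monthly rate r = 26.7%/12 = 2.225% = 0.02225.
Each month: B ← B·(1+r) − £121.22.
Month 1: interest £25.88; balance after payment £1,067.61.
Month 2: interest £23.75; balance after payment £970.14.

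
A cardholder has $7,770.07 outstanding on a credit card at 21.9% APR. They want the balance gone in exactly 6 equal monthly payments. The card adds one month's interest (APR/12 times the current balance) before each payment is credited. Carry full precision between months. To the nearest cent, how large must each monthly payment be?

Monthly rate r = 21.9%/12 = 1.825% = 0.01825.
Level-payment amortization: P = B₀·r / (1 − (1+r)^(−n)) = 7770.07·0.01825 / (1 − 1.01825^(−6)).
Denominator 1 − (1+r)^(−6) = 0.102832594.
P = 141.804 / 0.102832594 ≈ 1378.98.

$1,378.98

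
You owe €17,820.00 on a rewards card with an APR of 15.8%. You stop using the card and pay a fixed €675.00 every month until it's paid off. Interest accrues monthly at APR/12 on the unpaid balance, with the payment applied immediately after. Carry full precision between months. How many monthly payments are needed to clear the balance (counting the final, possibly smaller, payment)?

33 payments

Monthly rate r = 15.8%/12 = 1.31667% = 0.0131667.
Recurrence: B ← B·(1+r) − €675.00.
Month 1: interest €234.63; balance after payment €17,379.63.
Month 2: interest €228.83; balance after payment €16,933.46.
Closed form: n = −ln(1 − rB₀/P)/ln(1+r) = −ln(0.6524)/ln(1.01317) ≈ 32.651, so the balance reaches zero during payment 33.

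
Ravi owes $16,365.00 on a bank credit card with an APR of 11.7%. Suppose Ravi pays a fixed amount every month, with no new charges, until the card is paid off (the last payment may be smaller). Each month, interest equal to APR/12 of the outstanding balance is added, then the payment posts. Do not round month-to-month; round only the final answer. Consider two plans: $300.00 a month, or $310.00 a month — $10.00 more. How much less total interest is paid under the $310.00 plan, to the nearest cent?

$367.62

Monthly rate r = 11.7%/12 = 0.975% = 0.00975.
At $300.00/mo: n = ⌈−ln(1 − rB₀/P)/ln(1+r)⌉ = 79 payments (last $67.56); total interest = total paid − $16,365.00 = $7,102.56.
At $310.00/mo: 75 payments (last $159.94); total interest $6,734.94.
Interest saved = $7,102.56 − $6,734.94 = $367.62.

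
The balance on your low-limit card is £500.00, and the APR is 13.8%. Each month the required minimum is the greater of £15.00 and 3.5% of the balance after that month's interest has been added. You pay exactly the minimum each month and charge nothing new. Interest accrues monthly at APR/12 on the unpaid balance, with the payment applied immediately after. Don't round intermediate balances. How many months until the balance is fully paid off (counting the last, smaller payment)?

42 months

Monthly rate r = 13.8%/12 = 1.15% = 0.0115.
While 3.5% of the post-interest balance exceeds £15.00, each month B ← (B·(1+r))·(1 − 0.035), i.e. B shrinks by the factor (1+r)·0.965 = 0.9761.
This holds for months 1–7. Entering month 8 the balance is £422.11; 3.5% of the post-interest balance is now below £15.00, so the flat £15.00 minimum applies from here.
From month 8 a fixed £15.00 at rate r clears £422.11 in 35 more payments. Total: 7 + 35 = 42 months.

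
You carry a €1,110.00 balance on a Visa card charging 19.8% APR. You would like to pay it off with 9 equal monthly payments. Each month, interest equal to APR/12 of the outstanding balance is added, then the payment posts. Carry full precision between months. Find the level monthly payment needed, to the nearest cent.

Monthly rate r = 19.8%/12 = 1.65% = 0.0165.
Level-payment amortization: P = B₀·r / (1 − (1+r)^(−n)) = 1110.00·0.0165 / (1 − 1.0165^(−9)).
Denominator 1 − (1+r)^(−9) = 0.136954777.
P = 18.315 / 0.136954777 ≈ 133.73.

€133.73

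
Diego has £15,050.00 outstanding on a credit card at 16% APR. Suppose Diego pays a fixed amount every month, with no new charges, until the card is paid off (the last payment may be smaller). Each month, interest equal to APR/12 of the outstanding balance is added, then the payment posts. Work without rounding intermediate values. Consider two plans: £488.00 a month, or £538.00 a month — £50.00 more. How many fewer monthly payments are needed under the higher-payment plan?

Monthly rate r = 16%/12 = 1.33333% = 0.0133333.
At £488.00/mo: n = ⌈−ln(1 − rB₀/P)/ln(1+r)⌉ = 40 payments (last £483.00); total interest = total paid − £15,050.00 = £4,465.00.
At £538.00/mo: 36 payments (last £130.80); total interest £3,910.80.
Payments saved = 40 − 36 = 4.

4 fewer payments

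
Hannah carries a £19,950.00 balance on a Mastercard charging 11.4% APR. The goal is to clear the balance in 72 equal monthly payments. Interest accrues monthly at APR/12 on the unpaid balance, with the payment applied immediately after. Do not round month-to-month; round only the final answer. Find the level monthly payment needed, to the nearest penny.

Monthly rate r = 11.4%/12 = 0.95% = 0.0095.
Level-payment amortization: P = B₀·r / (1 − (1+r)^(−n)) = 19950.00·0.0095 / (1 − 1.0095^(−72)).
Denominator 1 − (1+r)^(−72) = 0.493773677.
P = 189.525 / 0.493773677 ≈ 383.83.

£383.83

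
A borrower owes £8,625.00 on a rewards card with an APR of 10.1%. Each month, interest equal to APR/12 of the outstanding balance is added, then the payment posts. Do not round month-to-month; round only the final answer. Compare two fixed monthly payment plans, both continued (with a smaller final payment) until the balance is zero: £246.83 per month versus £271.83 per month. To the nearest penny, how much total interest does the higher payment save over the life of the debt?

Monthly rate r = 10.1%/12 = 0.841667% = 0.00841667.
At £246.83/mo: n = ⌈−ln(1 − rB₀/P)/ln(1+r)⌉ = 42 payments (last £137.15); total interest = total paid − £8,625.00 = £1,632.18.
At £271.83/mo: 38 payments (last £18.63); total interest £1,451.34.
Interest saved = £1,632.18 − £1,451.34 = £180.84.

£180.84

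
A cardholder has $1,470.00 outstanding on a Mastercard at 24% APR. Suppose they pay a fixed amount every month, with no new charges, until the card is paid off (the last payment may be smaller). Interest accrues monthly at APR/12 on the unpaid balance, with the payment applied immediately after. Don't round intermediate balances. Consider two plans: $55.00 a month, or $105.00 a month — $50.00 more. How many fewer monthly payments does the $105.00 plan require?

22 fewer payments

Monthly rate r = 24%/12 = 2% = 0.02.
At $55.00/mo: n = ⌈−ln(1 − rB₀/P)/ln(1+r)⌉ = 39 payments (last $34.13); total interest = total paid − $1,470.00 = $654.13.
At $105.00/mo: 17 payments (last $62.09); total interest $272.09.
Payments saved = 39 − 17 = 22.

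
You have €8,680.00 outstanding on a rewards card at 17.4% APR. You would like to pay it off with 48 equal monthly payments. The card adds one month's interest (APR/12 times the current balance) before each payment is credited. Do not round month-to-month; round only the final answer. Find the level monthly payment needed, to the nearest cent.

Monthly rate r = 17.4%/12 = 1.45% = 0.0145.
Level-payment amortization: P = B₀·r / (1 − (1+r)^(−n)) = 8680.00·0.0145 / (1 − 1.0145^(−48)).
Denominator 1 − (1+r)^(−48) = 0.498926386.
P = 125.86 / 0.498926386 ≈ 252.26.

€252.26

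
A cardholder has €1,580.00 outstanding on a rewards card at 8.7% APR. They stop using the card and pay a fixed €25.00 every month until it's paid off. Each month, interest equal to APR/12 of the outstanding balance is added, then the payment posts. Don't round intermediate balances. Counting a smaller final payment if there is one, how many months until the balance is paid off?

85 months

Monthly rate r = 8.7%/12 = 0.725% = 0.00725.
Recurrence: B ← B·(1+r) − €25.00.
Month 1: interest €11.46; balance after payment €1,566.45.
Month 2: interest €11.36; balance after payment €1,552.81.
Closed form: n = −ln(1 − rB₀/P)/ln(1+r) = −ln(0.5418)/ln(1.00725) ≈ 84.838, so the balance reaches zero during payment 85.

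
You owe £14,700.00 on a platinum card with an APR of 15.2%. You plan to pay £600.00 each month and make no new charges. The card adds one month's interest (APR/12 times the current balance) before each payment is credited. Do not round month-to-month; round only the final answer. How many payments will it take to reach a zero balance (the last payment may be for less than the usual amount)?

30 payments

Monthly rate r = 15.2%/12 = 1.26667% = 0.0126667.
Recurrence: B ← B·(1+r) − £600.00.
Month 1: interest £186.20; balance after payment £14,286.20.
Month 2: interest £180.96; balance after payment £13,867.16.
Closed form: n = −ln(1 − rB₀/P)/ln(1+r) = −ln(0.68967)/ln(1.01267) ≈ 29.518, so the balance reaches zero during payment 30.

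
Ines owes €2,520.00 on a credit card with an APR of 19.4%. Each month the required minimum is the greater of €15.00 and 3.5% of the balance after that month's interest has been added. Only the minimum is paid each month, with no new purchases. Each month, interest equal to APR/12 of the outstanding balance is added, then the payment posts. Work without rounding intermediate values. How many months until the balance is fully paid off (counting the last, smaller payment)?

Monthly rate r = 19.4%/12 = 1.61667% = 0.0161667.
While 3.5% of the post-interest balance exceeds €15.00, each month B ← (B·(1+r))·(1 − 0.035), i.e. B shrinks by the factor (1+r)·0.965 = 0.9806.
This holds for months 1–92. Entering month 93 the balance is €415.61; 3.5% of the post-interest balance is now below €15.00, so the flat €15.00 minimum applies from here.
From month 93 a fixed €15.00 at rate r clears €415.61 in 38 more payments. Total: 92 + 38 = 130 months.

130 months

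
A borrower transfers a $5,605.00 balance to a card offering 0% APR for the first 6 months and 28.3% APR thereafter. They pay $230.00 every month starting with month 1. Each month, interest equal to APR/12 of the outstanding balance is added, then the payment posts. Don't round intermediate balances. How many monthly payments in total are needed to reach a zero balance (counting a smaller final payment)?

31 payments

Promo months 1–6 at r₀ = 0%/12 = 0; months 7+ at r₁ = 28.3%/12 = 0.0235833.
After month 6 (no interest yet): B = $5,605.00 − 6·$230.00 = $4,225.00.
Then at r₁ with $230.00/mo: n₂ = −ln(1 − r₁·B/P)/ln(1+r₁) ≈ 24.36 → 25 more payments.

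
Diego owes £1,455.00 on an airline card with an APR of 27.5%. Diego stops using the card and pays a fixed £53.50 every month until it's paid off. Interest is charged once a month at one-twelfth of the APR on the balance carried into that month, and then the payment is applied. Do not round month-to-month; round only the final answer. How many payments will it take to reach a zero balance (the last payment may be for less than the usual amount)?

44 payments

Monthly rate r = 27.5%/12 = 2.29167% = 0.0229167.
Recurrence: B ← B·(1+r) − £53.50.
Month 1: interest £33.34; balance after payment £1,434.84.
Month 2: interest £32.88; balance after payment £1,414.23.
Closed form: n = −ln(1 − rB₀/P)/ln(1+r) = −ln(0.37675)/ln(1.02292) ≈ 43.083, so the balance reaches zero during payment 44.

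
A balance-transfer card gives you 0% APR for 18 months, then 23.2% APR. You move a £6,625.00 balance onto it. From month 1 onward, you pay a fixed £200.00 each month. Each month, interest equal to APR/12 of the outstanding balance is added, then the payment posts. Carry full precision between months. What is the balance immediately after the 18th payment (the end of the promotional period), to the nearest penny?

£3,025.00

Promo months 1–18 at r₀ = 0%/12 = 0; months 19+ at r₁ = 23.2%/12 = 0.0193333.
After month 18 (no interest yet): B = £6,625.00 − 18·£200.00 = £3,025.00.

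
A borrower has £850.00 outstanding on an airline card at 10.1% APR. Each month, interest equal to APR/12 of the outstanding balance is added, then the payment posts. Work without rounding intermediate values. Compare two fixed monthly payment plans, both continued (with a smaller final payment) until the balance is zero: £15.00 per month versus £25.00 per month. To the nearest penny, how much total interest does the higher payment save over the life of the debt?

£154.31

Monthly rate r = 10.1%/12 = 0.841667% = 0.00841667.
At £15.00/mo: n = ⌈−ln(1 − rB₀/P)/ln(1+r)⌉ = 78 payments (last £4.84); total interest = total paid − £850.00 = £309.84.
At £25.00/mo: 41 payments (last £5.53); total interest £155.53.
Interest saved = £309.84 − £155.53 = £154.31.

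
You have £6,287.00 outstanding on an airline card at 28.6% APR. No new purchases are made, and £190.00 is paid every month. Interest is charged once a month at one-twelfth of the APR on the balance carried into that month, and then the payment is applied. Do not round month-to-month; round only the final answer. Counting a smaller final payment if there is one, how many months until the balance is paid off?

Monthly rate r = 28.6%/12 = 2.38333% = 0.0238333.
Recurrence: B ← B·(1+r) − £190.00.
Month 1: interest £149.84; balance after payment £6,246.84.
Month 2: interest £148.88; balance after payment £6,205.72.
Closed form: n = −ln(1 − rB₀/P)/ln(1+r) = −ln(0.21137)/ln(1.02383) ≈ 65.983, so the balance reaches zero during payment 66.

66 payments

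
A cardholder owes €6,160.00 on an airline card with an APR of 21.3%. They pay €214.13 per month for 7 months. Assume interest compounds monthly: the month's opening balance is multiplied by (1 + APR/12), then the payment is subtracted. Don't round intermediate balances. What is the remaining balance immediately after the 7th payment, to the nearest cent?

€5,386.23

Monthly rate r = 21.3%/12 = 1.775% = 0.01775.
Each month: B ← B·(1+r) − €214.13.
Month 1: interest €109.34; balance after payment €6,055.21.
Month 2: interest €107.48; balance after payment €5,948.56.
Month 3: interest €105.59; balance after payment €5,840.02.
Month 4: interest €103.66; balance after payment €5,729.55.
Month 5: interest €101.70; balance after payment €5,617.12.
Month 6: interest €99.70; balance after payment €5,502.69.
Month 7: interest €97.67; balance after payment €5,386.23.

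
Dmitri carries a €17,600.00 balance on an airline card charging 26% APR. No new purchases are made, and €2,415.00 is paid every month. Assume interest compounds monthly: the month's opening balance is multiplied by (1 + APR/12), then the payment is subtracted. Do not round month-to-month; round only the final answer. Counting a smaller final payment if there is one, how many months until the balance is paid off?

Monthly rate r = 26%/12 = 2.16667% = 0.0216667.
Recurrence: B ← B·(1+r) − €2,415.00.
Month 1: interest €381.33; balance after payment €15,566.33.
Month 2: interest €337.27; balance after payment €13,488.60.
Closed form: n = −ln(1 − rB₀/P)/ln(1+r) = −ln(0.8421)/ln(1.02167) ≈ 8.018, so the balance reaches zero during payment 9.

9 payments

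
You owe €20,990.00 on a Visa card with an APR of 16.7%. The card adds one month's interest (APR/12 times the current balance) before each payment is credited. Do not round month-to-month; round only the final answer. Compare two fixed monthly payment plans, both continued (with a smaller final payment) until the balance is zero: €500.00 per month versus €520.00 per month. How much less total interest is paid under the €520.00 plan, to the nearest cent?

€710.44

Monthly rate r = 16.7%/12 = 1.39167% = 0.0139167.
At €500.00/mo: n = ⌈−ln(1 − rB₀/P)/ln(1+r)⌉ = 64 payments (last €250.41); total interest = total paid − €20,990.00 = €10,760.41.
At €520.00/mo: 60 payments (last €359.97); total interest €10,049.97.
Interest saved = €10,760.41 − €10,049.97 = €710.44.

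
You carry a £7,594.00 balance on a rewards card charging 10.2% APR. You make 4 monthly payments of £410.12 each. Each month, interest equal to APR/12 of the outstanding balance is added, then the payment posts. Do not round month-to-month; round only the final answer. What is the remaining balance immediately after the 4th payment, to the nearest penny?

Monthly rate r = 10.2%/12 = 0.85% = 0.0085.
Each month: B ← B·(1+r) − £410.12.
Month 1: interest £64.55; balance after payment £7,248.43.
Month 2: interest £61.61; balance after payment £6,899.92.
Month 3: interest £58.65; balance after payment £6,548.45.
Month 4: interest £55.66; balance after payment £6,193.99.

£6,193.99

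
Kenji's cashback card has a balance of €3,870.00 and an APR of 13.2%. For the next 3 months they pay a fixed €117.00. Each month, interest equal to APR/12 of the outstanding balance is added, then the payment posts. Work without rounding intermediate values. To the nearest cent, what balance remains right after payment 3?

€3,644.24

Monthly rate r = 13.2%/12 = 1.1% = 0.011.
Each month: B ← B·(1+r) − €117.00.
Month 1: interest €42.57; balance after payment €3,795.57.
Month 2: interest €41.75; balance after payment €3,720.32.
Month 3: interest €40.92; balance after payment €3,644.24.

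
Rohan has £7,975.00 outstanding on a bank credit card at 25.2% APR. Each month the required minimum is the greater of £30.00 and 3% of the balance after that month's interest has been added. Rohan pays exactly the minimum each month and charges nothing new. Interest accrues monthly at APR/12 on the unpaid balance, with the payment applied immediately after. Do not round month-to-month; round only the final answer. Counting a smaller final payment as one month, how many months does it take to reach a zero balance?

Monthly rate r = 25.2%/12 = 2.1% = 0.021.
While 3% of the post-interest balance exceeds £30.00, each month B ← (B·(1+r))·(1 − 0.03), i.e. B shrinks by the factor (1+r)·0.97 = 0.99037.
This holds for months 1–217. Entering month 218 the balance is £976.75; 3% of the post-interest balance is now below £30.00, so the flat £30.00 minimum applies from here.
From month 218 a fixed £30.00 at rate r clears £976.75 in 56 more payments. Total: 217 + 56 = 273 months.

273 months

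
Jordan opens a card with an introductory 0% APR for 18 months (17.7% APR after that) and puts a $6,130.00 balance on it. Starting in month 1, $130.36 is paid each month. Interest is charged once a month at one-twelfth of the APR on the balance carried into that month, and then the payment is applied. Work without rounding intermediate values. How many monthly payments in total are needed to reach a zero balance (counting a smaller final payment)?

57 payments

Promo months 1–18 at r₀ = 0%/12 = 0; months 19+ at r₁ = 17.7%/12 = 0.01475.
After month 18 (no interest yet): B = $6,130.00 − 18·$130.36 = $3,783.52.
Then at r₁ with $130.36/mo: n₂ = −ln(1 − r₁·B/P)/ln(1+r₁) ≈ 38.16 → 39 more payments.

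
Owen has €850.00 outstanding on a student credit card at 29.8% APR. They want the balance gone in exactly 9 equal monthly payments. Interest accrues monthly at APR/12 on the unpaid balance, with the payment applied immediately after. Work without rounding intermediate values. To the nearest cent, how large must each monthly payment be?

€106.55

Monthly rate r = 29.8%/12 = 2.48333% = 0.0248333.
Level-payment amortization: P = B₀·r / (1 − (1+r)^(−n)) = 850.00·0.0248333 / (1 − 1.02483^(−9)).
Denominator 1 − (1+r)^(−9) = 0.198098887.
P = 21.1083 / 0.198098887 ≈ 106.55.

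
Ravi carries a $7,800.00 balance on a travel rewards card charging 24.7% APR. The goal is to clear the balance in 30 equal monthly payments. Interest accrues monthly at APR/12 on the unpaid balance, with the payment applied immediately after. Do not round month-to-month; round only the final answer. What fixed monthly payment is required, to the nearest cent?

$351.07

Monthly rate r = 24.7%/12 = 2.05833% = 0.0205833.
Level-payment amortization: P = B₀·r / (1 − (1+r)^(−n)) = 7800.00·0.0205833 / (1 − 1.02058^(−30)).
Denominator 1 − (1+r)^(−30) = 0.457317464.
P = 160.55 / 0.457317464 ≈ 351.07.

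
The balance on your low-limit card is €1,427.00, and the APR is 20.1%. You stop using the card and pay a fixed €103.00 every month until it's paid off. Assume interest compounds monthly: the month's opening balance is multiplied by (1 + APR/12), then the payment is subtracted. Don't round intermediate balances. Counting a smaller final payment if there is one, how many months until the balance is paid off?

16 months

Monthly rate r = 20.1%/12 = 1.675% = 0.01675.
Recurrence: B ← B·(1+r) − €103.00.
Month 1: interest €23.90; balance after payment €1,347.90.
Month 2: interest €22.58; balance after payment €1,267.48.
Closed form: n = −ln(1 − rB₀/P)/ln(1+r) = −ln(0.76794)/ln(1.01675) ≈ 15.896, so the balance reaches zero during payment 16.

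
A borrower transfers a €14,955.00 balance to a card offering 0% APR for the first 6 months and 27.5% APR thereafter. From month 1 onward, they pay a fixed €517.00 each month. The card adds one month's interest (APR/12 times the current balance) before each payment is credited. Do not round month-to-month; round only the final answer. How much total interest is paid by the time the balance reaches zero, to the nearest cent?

€5,153.02

Promo months 1–6 at r₀ = 0%/12 = 0; months 7+ at r₁ = 27.5%/12 = 0.0229167.
After month 6 (no interest yet): B = €14,955.00 − 6·€517.00 = €11,853.00.
Then at r₁ with €517.00/mo: n₂ = −ln(1 − r₁·B/P)/ln(1+r₁) ≈ 32.89 → 33 more payments.
Total paid = 38·€517.00 + €462.02 = €20,108.02; interest = €20,108.02 − €14,955.00 = €5,153.02.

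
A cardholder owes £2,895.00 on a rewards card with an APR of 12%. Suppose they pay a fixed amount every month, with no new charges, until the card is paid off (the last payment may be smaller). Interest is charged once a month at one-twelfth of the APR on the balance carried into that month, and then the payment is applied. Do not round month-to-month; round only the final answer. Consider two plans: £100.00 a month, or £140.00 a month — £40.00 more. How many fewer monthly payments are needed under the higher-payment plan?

Monthly rate r = 12%/12 = 1% = 0.01.
At £100.00/mo: n = ⌈−ln(1 − rB₀/P)/ln(1+r)⌉ = 35 payments (last £35.04); total interest = total paid − £2,895.00 = £540.04.
At £140.00/mo: 24 payments (last £39.60); total interest £364.60.
Payments saved = 35 − 24 = 11.

11 fewer payments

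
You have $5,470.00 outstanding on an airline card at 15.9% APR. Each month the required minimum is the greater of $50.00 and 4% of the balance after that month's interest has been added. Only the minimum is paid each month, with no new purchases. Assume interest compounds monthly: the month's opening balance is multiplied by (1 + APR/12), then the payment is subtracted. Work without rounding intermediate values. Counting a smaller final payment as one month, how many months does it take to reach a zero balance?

84 months

Monthly rate r = 15.9%/12 = 1.325% = 0.01325.
While 4% of the post-interest balance exceeds $50.00, each month B ← (B·(1+r))·(1 − 0.04), i.e. B shrinks by the factor (1+r)·0.96 = 0.97272.
This holds for months 1–54. Entering month 55 the balance is $1,228.38; 4% of the post-interest balance is now below $50.00, so the flat $50.00 minimum applies from here.
From month 55 a fixed $50.00 at rate r clears $1,228.38 in 30 more payments. Total: 54 + 30 = 84 months.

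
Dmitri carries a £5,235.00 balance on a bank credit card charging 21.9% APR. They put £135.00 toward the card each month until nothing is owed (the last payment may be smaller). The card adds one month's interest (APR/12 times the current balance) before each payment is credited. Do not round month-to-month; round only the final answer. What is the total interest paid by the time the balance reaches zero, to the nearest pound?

£3,946

Monthly rate r = 21.9%/12 = 1.825% = 0.01825.
Payoff takes n = ⌈−ln(1 − rB₀/P)/ln(1+r)⌉ = ⌈68.008⌉ = 69 payments; the last is £1.08.
Total paid = 68·£135.00 + £1.08 = £9,181.08.
Total interest = total paid − principal = £9,181.08 − £5,235.00 = £3,946.08.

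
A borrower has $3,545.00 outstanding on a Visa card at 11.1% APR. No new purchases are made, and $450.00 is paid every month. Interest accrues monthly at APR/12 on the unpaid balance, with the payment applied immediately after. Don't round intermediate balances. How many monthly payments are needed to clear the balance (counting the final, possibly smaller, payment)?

9 payments

Monthly rate r = 11.1%/12 = 0.925% = 0.00925.
Recurrence: B ← B·(1+r) − $450.00.
Month 1: interest $32.79; balance after payment $3,127.79.
Month 2: interest $28.93; balance after payment $2,706.72.
Closed form: n = −ln(1 − rB₀/P)/ln(1+r) = −ln(0.92713)/ln(1.00925) ≈ 8.217, so the balance reaches zero during payment 9.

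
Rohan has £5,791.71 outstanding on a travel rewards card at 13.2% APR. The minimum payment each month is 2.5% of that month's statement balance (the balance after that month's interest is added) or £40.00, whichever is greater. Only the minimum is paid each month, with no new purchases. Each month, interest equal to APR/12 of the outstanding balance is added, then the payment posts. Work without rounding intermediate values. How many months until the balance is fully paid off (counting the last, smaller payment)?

143 months

Monthly rate r = 13.2%/12 = 1.1% = 0.011.
While 2.5% of the post-interest balance exceeds £40.00, each month B ← (B·(1+r))·(1 − 0.025), i.e. B shrinks by the factor (1+r)·0.975 = 0.98572.
This holds for months 1–91. Entering month 92 the balance is £1,565.24; 2.5% of the post-interest balance is now below £40.00, so the flat £40.00 minimum applies from here.
From month 92 a fixed £40.00 at rate r clears £1,565.24 in 52 more payments. Total: 91 + 52 = 143 months.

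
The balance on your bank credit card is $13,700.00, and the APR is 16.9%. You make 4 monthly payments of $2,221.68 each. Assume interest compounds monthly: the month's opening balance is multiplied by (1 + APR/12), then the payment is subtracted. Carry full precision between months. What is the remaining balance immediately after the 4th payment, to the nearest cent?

Monthly rate r = 16.9%/12 = 1.40833% = 0.0140833.
Each month: B ← B·(1+r) − $2,221.68.
Month 1: interest $192.94; balance after payment $11,671.26.
Month 2: interest $164.37; balance after payment $9,613.95.
Month 3: interest $135.40; balance after payment $7,527.67.
Month 4: interest $106.01; balance after payment $5,412.00.

$5,412.00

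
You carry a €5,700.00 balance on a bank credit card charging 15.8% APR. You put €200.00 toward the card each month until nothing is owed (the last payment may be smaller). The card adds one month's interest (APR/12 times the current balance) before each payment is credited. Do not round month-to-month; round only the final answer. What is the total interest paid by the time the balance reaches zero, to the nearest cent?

Monthly rate r = 15.8%/12 = 1.31667% = 0.0131667.
Payoff takes n = ⌈−ln(1 − rB₀/P)/ln(1+r)⌉ = ⌈35.962⌉ = 36 payments; the last is €192.36.
Total paid = 35·€200.00 + €192.36 = €7,192.36.
Total interest = total paid − principal = €7,192.36 − €5,700.00 = €1,492.36.

€1,492.36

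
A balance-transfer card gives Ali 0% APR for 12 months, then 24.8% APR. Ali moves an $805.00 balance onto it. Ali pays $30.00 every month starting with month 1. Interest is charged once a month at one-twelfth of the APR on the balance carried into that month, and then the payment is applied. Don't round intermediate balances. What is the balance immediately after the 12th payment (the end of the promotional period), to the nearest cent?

$445.00

Promo months 1–12 at r₀ = 0%/12 = 0; months 13+ at r₁ = 24.8%/12 = 0.0206667.
After month 12 (no interest yet): B = $805.00 − 12·$30.00 = $445.00.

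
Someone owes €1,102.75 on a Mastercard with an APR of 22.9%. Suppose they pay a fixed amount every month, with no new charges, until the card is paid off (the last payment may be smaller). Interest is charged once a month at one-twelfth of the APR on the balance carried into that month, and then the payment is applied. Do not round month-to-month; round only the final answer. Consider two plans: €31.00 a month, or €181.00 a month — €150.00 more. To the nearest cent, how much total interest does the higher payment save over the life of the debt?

€678.79

Monthly rate r = 22.9%/12 = 1.90833% = 0.0190833.
At €31.00/mo: n = ⌈−ln(1 − rB₀/P)/ln(1+r)⌉ = 61 payments (last €2.67); total interest = total paid − €1,102.75 = €759.92.
At €181.00/mo: 7 payments (last €97.88); total interest €81.13.
Interest saved = €759.92 − €81.13 = €678.79.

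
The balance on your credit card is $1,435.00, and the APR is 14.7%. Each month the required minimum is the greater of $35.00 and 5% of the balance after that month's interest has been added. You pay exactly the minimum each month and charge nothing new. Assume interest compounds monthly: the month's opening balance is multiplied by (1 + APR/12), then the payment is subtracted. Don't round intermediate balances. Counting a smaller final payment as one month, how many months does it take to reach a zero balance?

Monthly rate r = 14.7%/12 = 1.225% = 0.01225.
While 5% of the post-interest balance exceeds $35.00, each month B ← (B·(1+r))·(1 − 0.05), i.e. B shrinks by the factor (1+r)·0.95 = 0.96164.
This holds for months 1–19. Entering month 20 the balance is $682.45; 5% of the post-interest balance is now below $35.00, so the flat $35.00 minimum applies from here.
From month 20 a fixed $35.00 at rate r clears $682.45 in 23 more payments. Total: 19 + 23 = 42 months.

42 months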